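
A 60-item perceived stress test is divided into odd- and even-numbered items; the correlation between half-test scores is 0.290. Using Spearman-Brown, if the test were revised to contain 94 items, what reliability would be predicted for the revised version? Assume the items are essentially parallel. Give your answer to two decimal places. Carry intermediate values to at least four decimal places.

0.56

First correct the split-half correlation to full-test reliability: r_full = 2 × 0.290 / (1 + 0.290) ≈ 0.4496
Length factor from 60 to 94 items: n = 94/60 = 1.5667
r_new = n·r_full / (1 + (n − 1)·r_full) = 0.7044 / 1.2548 ≈ 0.5614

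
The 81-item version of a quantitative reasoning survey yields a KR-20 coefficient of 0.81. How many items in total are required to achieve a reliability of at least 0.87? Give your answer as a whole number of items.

n = [0.87 × 0.19] / [0.81 × 0.13]
n = 0.1653 / 0.1053 ≈ 1.5698
1.5698 × 81 = 127.15 → 128 items

128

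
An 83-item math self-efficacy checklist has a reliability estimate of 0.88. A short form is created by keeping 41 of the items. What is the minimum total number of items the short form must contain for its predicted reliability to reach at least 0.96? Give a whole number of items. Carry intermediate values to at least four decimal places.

Short-form reliability: n = 41/83 = 0.4940; r_41 = n·r/(1+(n−1)r) ≈ 0.7837
Then solve for n' with r_old = 0.7837, r_target = 0.96: n' = 0.96(1 − 0.7837)/[0.7837(1 − 0.96)] = 6.6240
Total items = 6.6240 × 41 = 271.58, rounded up to 272.

272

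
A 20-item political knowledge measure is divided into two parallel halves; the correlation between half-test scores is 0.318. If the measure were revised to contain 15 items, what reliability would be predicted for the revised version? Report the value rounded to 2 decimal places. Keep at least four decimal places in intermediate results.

0.41

Spearman-Brown correction (n = 2): r_full = 2·0.318/(1 + 0.318) = 0.4825
Then adjust to 15 items: n = 15/20 = 0.7500
r_new = n·r_full / (1 + (n − 1)·r_full) = 0.3619 / 0.8794 ≈ 0.4115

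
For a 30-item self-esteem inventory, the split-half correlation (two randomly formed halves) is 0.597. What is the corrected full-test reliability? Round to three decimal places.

0.748

r_full = 2r_hh / (1 + r_hh) = 2 × 0.597 / (1 + 0.597)
r_full = 1.1940 / 1.5970 ≈ 0.7477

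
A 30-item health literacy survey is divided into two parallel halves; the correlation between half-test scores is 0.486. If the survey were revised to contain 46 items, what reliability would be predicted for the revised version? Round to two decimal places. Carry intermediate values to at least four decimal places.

First correct the split-half correlation to full-test reliability: r_full = 2 × 0.486 / (1 + 0.486) ≈ 0.6541
Length factor from 30 to 46 items: n = 46/30 = 1.5333
r_new = n·r_full / (1 + (n − 1)·r_full) = 1.0029 / 1.3488 ≈ 0.7435

0.74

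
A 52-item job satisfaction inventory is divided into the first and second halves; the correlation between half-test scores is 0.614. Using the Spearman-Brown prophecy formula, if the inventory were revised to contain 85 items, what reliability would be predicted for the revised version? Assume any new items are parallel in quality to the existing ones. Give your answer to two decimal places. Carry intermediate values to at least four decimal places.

Spearman-Brown correction (n = 2): r_full = 2·0.614/(1 + 0.614) = 0.7608
Length factor from 52 to 85 items: n = 85/52 = 1.6346
r_new = n·r_full / (1 + (n − 1)·r_full) = 1.2436 / 1.4828 ≈ 0.8387

0.84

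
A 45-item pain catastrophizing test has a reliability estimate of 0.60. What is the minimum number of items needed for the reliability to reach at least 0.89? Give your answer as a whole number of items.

Spearman-Brown solved for the length factor n:
n = r*(1 − r) / [ r (1 − r*) ]
n = [0.89 × 0.40] / [0.60 × 0.11]
n = 0.3560 / 0.0660 ≈ 5.3939
So the test needs 5.3939 × 45 ≈ 242.73 items; rounding up, 243.

243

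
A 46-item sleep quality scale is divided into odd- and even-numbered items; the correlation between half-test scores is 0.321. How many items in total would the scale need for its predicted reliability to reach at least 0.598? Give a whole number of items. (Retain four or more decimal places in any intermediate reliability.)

73

r_full = 2(0.321)/(1 + 0.321) = 0.4860
n = r_tgt(1 − r_full) / [r_full(1 − r_tgt)] = 0.598 × 0.5140 / (0.4860 × 0.402) ≈ 1.5733
Items = 1.5733 × 46 ≈ 72.37 → 73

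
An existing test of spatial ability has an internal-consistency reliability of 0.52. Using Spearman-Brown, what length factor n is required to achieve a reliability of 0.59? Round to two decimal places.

1.33

n = [0.59 × 0.48] / [0.52 × 0.41]
  = 0.2832 / 0.2132 = 1.3283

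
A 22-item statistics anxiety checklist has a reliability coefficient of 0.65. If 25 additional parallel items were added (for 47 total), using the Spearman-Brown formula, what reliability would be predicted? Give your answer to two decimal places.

The new length is 47/22 = 2.1364 times the old.
r_new = 2.1364·0.65 / [1 + (2.1364 − 1)·0.65]
r_new = 1.3887 / 1.7387 ≈ 0.7987

0.80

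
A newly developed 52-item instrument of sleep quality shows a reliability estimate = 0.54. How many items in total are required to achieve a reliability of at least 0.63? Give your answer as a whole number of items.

76

Spearman-Brown solved for the length factor n:
n = r*(1 − r) / [ r (1 − r*) ]
n = 0.63 × (1 − 0.54) / [ 0.54 × (1 − 0.63) ]
n = 0.2898 / 0.1998 ≈ 1.4505
Items needed = n × 52 = 1.4505 × 52 ≈ 75.43 → round up to 76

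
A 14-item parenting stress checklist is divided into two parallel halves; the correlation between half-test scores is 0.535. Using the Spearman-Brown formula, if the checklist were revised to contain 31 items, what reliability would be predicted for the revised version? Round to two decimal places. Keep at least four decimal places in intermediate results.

0.84

Full-test reliability from the split-half r: r_full = 2(0.535)/(1 + 0.535) = 0.6971
Then adjust to 31 items: n = 31/14 = 2.2143
r_new = n·r_full / (1 + (n − 1)·r_full) = 1.5436 / 1.8465 ≈ 0.8360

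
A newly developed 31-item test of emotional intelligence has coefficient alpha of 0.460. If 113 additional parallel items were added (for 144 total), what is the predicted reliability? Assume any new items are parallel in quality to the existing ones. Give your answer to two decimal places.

0.80

The new length is 144/31 = 4.6452 times the old.
Spearman-Brown: r_new = n·r / (1 + (n − 1)·r)
r_new = 4.6452·0.460 / [1 + (4.6452 − 1)·0.460]
r_new = 2.1368 / 2.6768 ≈ 0.7983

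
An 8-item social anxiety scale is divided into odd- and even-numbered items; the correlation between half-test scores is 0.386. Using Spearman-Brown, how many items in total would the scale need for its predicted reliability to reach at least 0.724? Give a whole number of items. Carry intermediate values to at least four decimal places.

r_full = 2(0.386)/(1 + 0.386) = 0.5570
n = r_tgt(1 − r_full) / [r_full(1 − r_tgt)] = 0.724 × 0.4430 / (0.5570 × 0.276) ≈ 2.0863
Items = 2.0863 × 8 ≈ 16.69 → 17

17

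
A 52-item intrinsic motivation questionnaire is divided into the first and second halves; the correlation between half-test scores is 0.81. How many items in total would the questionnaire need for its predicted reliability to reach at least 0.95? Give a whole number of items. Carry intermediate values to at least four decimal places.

116

Corrected full-test reliability: r_full = 2 × 0.81 / (1 + 0.81) ≈ 0.8950
Solve Spearman-Brown for n: n = 0.95(1 − 0.8950) / [0.8950(1 − 0.95)] = 2.2291
Items = 2.2291 × 52 ≈ 115.91 → 116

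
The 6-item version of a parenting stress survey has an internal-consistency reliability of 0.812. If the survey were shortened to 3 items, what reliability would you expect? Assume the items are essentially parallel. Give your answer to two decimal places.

0.68

The new length is 3/6 = 0.5 times the old.
r_new = (0.5 × 0.812) / (1 + (0.5 − 1) × 0.812)
     = 0.4060 / 0.5940 = 0.6835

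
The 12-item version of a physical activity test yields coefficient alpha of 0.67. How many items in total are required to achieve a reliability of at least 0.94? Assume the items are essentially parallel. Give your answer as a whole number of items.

n = 0.94 × (1 − 0.67) / [ 0.67 × (1 − 0.94) ]
  = 0.3102 / 0.0402 = 7.7164
Items needed = n × 12 = 7.7164 × 12 ≈ 92.60 → round up to 93

93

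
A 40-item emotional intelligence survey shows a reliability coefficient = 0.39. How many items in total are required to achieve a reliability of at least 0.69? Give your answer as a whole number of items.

140

n = [0.69 × 0.61] / [0.39 × 0.31]
  = 0.4209 / 0.1209 = 3.4814
So the test needs 3.4814 × 40 ≈ 139.26 items; rounding up, 140.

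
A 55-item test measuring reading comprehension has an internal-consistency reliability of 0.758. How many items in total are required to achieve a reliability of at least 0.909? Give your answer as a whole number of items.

Rearranging the Spearman-Brown formula for n,
n = r_target (1 − r_old) / [ r_old (1 − r_target) ]
n = 0.909 × (1 − 0.758) / [ 0.758 × (1 − 0.909) ]
  = 0.219978 / 0.068978 = 3.1891
3.1891 × 55 = 175.40 → 176 items

176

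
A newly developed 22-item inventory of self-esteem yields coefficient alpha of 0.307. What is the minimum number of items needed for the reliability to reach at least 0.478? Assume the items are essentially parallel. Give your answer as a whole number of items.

Invert Spearman-Brown to solve for n:
n = r*(1 − r) / [ r (1 − r*) ]
n = 0.478 × (1 − 0.307) / [ 0.307 × (1 − 0.478) ]
n = 0.331254 / 0.160254 ≈ 2.0671
2.0671 × 22 = 45.48 → 46 items

46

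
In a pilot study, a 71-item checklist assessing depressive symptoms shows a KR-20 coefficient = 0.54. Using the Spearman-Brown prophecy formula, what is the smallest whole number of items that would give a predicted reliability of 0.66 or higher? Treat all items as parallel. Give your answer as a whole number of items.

118

Spearman-Brown solved for the length factor n:
n = r_target (1 − r_old) / [ r_old (1 − r_target) ]
n = 0.66(1 − 0.54) / [0.54(1 − 0.66)]
n = 0.3036 / 0.1836 ≈ 1.6536
Items needed = n × 71 = 1.6536 × 71 ≈ 117.41 → round up to 118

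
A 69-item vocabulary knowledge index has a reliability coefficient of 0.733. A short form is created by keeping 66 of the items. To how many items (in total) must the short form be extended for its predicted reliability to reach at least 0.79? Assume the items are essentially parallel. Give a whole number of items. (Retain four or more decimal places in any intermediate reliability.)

95

First, r for the 66-item form: n = 66/69 = 0.9565, so r_66 = 0.9565·0.733/(1 + (0.9565 − 1)·0.733) = 0.7242
Length factor from the short form to reach 0.79: n' = 0.79(1 − 0.7242) / [0.7242(1 − 0.79)] ≈ 1.4327
Total items = 1.4327 × 66 = 94.56, rounded up to 95.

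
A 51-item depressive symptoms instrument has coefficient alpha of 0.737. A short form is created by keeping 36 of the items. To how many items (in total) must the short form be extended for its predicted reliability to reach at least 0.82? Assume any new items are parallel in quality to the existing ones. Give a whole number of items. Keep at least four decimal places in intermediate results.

First, r for the 36-item form: n = 36/51 = 0.7059, so r_36 = 0.7059·0.737/(1 + (0.7059 − 1)·0.737) = 0.6642
Length factor from the short form to reach 0.82: n' = 0.82(1 − 0.6642) / [0.6642(1 − 0.82)] ≈ 2.3032
Items = 2.3032 × 36 ≈ 82.92 → 83

83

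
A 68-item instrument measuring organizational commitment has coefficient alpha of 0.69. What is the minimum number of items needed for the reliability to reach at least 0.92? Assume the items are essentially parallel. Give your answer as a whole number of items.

n = 0.92(1 − 0.69) / [0.69(1 − 0.92)]
  = 0.2852 / 0.0552 = 5.1667
Items needed = n × 68 = 5.1667 × 68 ≈ 351.34 → round up to 352

352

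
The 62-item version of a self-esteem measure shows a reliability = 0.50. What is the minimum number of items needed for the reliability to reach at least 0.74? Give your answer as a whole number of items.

177

Invert Spearman-Brown to solve for n:
n = r*(1 − r) / [ r (1 − r*) ]
n = 0.74(1 − 0.50) / [0.50(1 − 0.74)]
n = 0.3700 / 0.1300 ≈ 2.8462
2.8462 × 62 = 176.46 → 177 items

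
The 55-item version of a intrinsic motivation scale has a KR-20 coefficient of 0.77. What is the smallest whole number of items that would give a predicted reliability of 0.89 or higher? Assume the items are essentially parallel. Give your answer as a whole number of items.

Spearman-Brown solved for the length factor n:
n = r*(1 − r) / [ r (1 − r*) ]
n = 0.89(1 − 0.77) / [0.77(1 − 0.89)]
n = 0.2047 / 0.0847 ≈ 2.4168
So the test needs 2.4168 × 55 ≈ 132.92 items; rounding up, 133.

133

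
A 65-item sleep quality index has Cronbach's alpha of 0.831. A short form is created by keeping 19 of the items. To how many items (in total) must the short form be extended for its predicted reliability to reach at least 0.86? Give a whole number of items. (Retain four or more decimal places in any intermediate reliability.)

First, r for the 19-item form: n = 19/65 = 0.2923, so r_19 = 0.2923·0.831/(1 + (0.2923 − 1)·0.831) = 0.5897
Then solve for n' with r_old = 0.5897, r_target = 0.86: n' = 0.86(1 − 0.5897)/[0.5897(1 − 0.86)] = 4.2741
Items = 4.2741 × 19 ≈ 81.21 → 82

82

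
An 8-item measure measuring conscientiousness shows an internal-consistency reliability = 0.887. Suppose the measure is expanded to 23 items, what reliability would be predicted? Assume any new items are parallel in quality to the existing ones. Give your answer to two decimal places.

n = 23/8 = 2.875
r_new = 2.875·0.887 / [1 + (2.875 − 1)·0.887]
r_new = 2.5501 / 2.6631 ≈ 0.9576

0.96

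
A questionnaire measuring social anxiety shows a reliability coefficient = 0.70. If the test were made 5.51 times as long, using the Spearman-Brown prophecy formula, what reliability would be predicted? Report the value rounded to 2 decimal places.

0.93

Spearman-Brown: r_new = n·r / (1 + (n − 1)·r)
r_new = (5.51 × 0.70) / (1 + (5.51 − 1) × 0.70)
r_new = 3.8570 / 4.1570 ≈ 0.9278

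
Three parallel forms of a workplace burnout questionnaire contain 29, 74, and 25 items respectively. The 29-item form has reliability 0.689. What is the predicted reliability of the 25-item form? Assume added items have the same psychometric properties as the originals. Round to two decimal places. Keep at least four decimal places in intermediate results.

0.66

The 74-item form is not needed; work directly from the 29-item form with n = 25/29 = 0.8621.
r_{25} = n·r / (1 + (n − 1)·r) = 0.5940 / 0.9050 ≈ 0.6564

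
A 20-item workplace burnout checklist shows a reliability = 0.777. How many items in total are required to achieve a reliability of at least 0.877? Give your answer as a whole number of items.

41

Spearman-Brown solved for the length factor n:
n = r*(1 − r) / [ r (1 − r*) ]
n = 0.877(1 − 0.777) / [0.777(1 − 0.877)]
  = 0.195571 / 0.095571 = 2.0463
So the test needs 2.0463 × 20 ≈ 40.93 items; rounding up, 41.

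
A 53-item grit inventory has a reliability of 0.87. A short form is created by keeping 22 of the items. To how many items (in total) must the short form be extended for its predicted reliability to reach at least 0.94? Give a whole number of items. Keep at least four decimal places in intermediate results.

125

First, r for the 22-item form: n = 22/53 = 0.4151, so r_22 = 0.4151·0.87/(1 + (0.4151 − 1)·0.87) = 0.7353
Length factor from the short form to reach 0.94: n' = 0.94(1 − 0.7353) / [0.7353(1 − 0.94)] ≈ 5.6398
Total items = 5.6398 × 22 = 124.08, rounded up to 125.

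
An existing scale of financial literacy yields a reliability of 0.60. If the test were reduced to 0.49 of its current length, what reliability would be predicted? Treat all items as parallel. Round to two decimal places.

0.42

Apply the Spearman-Brown prophecy formula, r' = nr / [1 + (n − 1)r]:
r_new = 0.49·0.60 / [1 + (0.49 − 1)·0.60]
     = 0.2940 / 0.6940 = 0.4236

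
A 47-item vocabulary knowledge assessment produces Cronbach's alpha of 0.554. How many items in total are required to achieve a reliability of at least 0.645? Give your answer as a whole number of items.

69

Spearman-Brown solved for the length factor n:
n = r*(1 − r) / [ r (1 − r*) ]
n = 0.645(1 − 0.554) / [0.554(1 − 0.645)]
  = 0.287670 / 0.196670 = 1.4627
So the test needs 1.4627 × 47 ≈ 68.75 items; rounding up, 69.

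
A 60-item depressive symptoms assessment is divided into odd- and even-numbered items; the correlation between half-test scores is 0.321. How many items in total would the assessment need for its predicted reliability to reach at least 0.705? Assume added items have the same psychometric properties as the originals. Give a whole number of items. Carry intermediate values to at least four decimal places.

152

r_full = 2(0.321)/(1 + 0.321) = 0.4860
Solve Spearman-Brown for n: n = 0.705(1 − 0.4860) / [0.4860(1 − 0.705)] = 2.5275
Items = 2.5275 × 60 ≈ 151.65 → 152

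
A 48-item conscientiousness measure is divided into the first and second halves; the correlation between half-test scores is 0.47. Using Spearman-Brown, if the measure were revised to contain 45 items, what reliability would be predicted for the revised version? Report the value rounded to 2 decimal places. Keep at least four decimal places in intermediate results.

Spearman-Brown correction (n = 2): r_full = 2·0.47/(1 + 0.47) = 0.6395
Then adjust to 45 items: n = 45/48 = 0.9375
r_new = n·r_full / (1 + (n − 1)·r_full) = 0.5995 / 0.9600 ≈ 0.6245

0.62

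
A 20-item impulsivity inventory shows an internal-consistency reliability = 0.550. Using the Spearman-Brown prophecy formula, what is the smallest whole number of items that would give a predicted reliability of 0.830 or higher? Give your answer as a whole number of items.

80

Invert Spearman-Brown to solve for n:
n = r_target (1 − r_old) / [ r_old (1 − r_target) ]
n = 0.830(1 − 0.550) / [0.550(1 − 0.830)]
n = 0.373500 / 0.093500 ≈ 3.9947
3.9947 × 20 = 79.89 → 80 items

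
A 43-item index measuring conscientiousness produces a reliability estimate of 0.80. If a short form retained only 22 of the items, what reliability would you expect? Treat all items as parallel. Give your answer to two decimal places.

0.67

Length ratio n = 22/43 = 0.5116
By Spearman-Brown, r_new = n r / (1 + (n − 1) r).
r_new = 0.5116·0.80 / [1 + (0.5116 − 1)·0.80]
r_new = 0.4093 / 0.6093 ≈ 0.6718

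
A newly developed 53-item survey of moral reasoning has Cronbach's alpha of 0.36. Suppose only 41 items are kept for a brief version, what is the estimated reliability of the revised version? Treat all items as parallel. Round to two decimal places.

0.30

Length ratio n = 41/53 = 0.7736
r_new = 0.7736·0.36 / [1 + (0.7736 − 1)·0.36]
r_new = 0.2785 / 0.9185 ≈ 0.3032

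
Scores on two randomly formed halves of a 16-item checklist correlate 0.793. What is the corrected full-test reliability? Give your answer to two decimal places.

0.88

Apply the Spearman-Brown correction with n = 2:
r_full = 2r_hh / (1 + r_hh) = 2 × 0.793 / (1 + 0.793)
r_full = 1.5860 / 1.7930 ≈ 0.8846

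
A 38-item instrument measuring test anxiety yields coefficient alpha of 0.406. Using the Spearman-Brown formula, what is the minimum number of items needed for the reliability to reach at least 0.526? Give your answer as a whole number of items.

Invert Spearman-Brown to solve for n:
n = r_target (1 − r_old) / [ r_old (1 − r_target) ]
n = [0.526 × 0.594] / [0.406 × 0.474]
  = 0.312444 / 0.192444 = 1.6236
1.6236 × 38 = 61.70 → 62 items

62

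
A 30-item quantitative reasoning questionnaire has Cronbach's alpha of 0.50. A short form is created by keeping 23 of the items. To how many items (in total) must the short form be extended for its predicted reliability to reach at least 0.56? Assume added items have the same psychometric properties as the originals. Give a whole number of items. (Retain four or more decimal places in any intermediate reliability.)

39

Short-form reliability: n = 23/30 = 0.7667; r_23 = n·r/(1+(n−1)r) ≈ 0.4340
Then solve for n' with r_old = 0.4340, r_target = 0.56: n' = 0.56(1 − 0.4340)/[0.4340(1 − 0.56)] = 1.6598
Items = 1.6598 × 23 ≈ 38.18 → 39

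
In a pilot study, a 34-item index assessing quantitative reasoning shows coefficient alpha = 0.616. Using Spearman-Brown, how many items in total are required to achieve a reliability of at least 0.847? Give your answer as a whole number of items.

118

n = 0.847(1 − 0.616) / [0.616(1 − 0.847)]
  = 0.325248 / 0.094248 = 3.4510
So the test needs 3.4510 × 34 ≈ 117.33 items; rounding up, 118.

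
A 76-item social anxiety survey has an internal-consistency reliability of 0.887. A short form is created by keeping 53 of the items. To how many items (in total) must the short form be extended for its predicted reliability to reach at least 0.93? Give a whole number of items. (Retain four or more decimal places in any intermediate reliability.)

Short-form reliability: n = 53/76 = 0.6974; r_53 = n·r/(1+(n−1)r) ≈ 0.8455
Then solve for n' with r_old = 0.8455, r_target = 0.93: n' = 0.93(1 − 0.8455)/[0.8455(1 − 0.93)] = 2.4277
Total items = 2.4277 × 53 = 128.67, rounded up to 129.

129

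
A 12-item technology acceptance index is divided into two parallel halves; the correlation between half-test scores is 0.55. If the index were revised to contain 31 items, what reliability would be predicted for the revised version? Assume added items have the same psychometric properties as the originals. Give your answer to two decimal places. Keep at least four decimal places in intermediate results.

First correct the split-half correlation to full-test reliability: r_full = 2 × 0.55 / (1 + 0.55) ≈ 0.7097
Length factor from 12 to 31 items: n = 31/12 = 2.5833
r_new = n·r_full / (1 + (n − 1)·r_full) = 1.8334 / 2.1237 ≈ 0.8633

0.86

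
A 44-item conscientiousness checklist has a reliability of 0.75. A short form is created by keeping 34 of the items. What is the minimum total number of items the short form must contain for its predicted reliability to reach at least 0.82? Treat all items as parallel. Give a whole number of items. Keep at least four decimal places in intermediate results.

First, r for the 34-item form: n = 34/44 = 0.7727, so r_34 = 0.7727·0.75/(1 + (0.7727 − 1)·0.75) = 0.6986
Length factor from the short form to reach 0.82: n' = 0.82(1 − 0.6986) / [0.6986(1 − 0.82)] ≈ 1.9654
Items = 1.9654 × 34 ≈ 66.82 → 67

67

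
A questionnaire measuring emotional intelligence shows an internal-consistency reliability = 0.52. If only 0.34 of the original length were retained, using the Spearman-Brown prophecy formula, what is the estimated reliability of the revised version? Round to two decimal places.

0.27

Spearman-Brown: r_new = n·r / (1 + (n − 1)·r)
r_new = 0.34·0.52 / [1 + (0.34 − 1)·0.52]
     = 0.1768 / 0.6568 = 0.2692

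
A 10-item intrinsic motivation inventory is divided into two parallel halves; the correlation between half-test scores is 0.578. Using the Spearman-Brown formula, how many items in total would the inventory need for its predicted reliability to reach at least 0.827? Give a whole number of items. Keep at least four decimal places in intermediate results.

18

r_full = 2(0.578)/(1 + 0.578) = 0.7326
n = r_tgt(1 − r_full) / [r_full(1 − r_tgt)] = 0.827 × 0.2674 / (0.7326 × 0.173) ≈ 1.7448
Required items = 1.7448 × 10 = 17.45, so 18 items.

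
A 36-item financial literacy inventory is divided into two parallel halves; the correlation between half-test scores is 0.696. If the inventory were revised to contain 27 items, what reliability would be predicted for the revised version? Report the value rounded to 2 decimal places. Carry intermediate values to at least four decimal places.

Spearman-Brown correction (n = 2): r_full = 2·0.696/(1 + 0.696) = 0.8208
Then adjust to 27 items: n = 27/36 = 0.7500
r_new = n·r_full / (1 + (n − 1)·r_full) = 0.6156 / 0.7948 ≈ 0.7745

0.77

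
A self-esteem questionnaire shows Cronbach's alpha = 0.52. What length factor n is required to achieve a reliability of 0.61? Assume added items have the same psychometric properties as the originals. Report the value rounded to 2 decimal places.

1.44

Invert Spearman-Brown to solve for n:
n = r_target (1 − r_old) / [ r_old (1 − r_target) ]
n = 0.61 × (1 − 0.52) / [ 0.52 × (1 − 0.61) ]
  = 0.2928 / 0.2028 = 1.4438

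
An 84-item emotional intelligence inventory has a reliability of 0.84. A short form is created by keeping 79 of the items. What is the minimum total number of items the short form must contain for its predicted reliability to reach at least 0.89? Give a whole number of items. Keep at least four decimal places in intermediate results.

Short-form reliability: n = 79/84 = 0.9405; r_79 = n·r/(1+(n−1)r) ≈ 0.8316
Then solve for n' with r_old = 0.8316, r_target = 0.89: n' = 0.89(1 − 0.8316)/[0.8316(1 − 0.89)] = 1.6384
Total items = 1.6384 × 79 = 129.43, rounded up to 130.

130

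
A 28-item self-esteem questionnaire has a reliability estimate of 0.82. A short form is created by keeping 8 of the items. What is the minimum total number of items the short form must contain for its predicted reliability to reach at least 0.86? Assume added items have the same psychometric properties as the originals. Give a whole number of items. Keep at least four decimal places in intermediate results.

38

Short-form reliability: n = 8/28 = 0.2857; r_8 = n·r/(1+(n−1)r) ≈ 0.5655
Length factor from the short form to reach 0.86: n' = 0.86(1 − 0.5655) / [0.5655(1 − 0.86)] ≈ 4.7198
Total items = 4.7198 × 8 = 37.76, rounded up to 38.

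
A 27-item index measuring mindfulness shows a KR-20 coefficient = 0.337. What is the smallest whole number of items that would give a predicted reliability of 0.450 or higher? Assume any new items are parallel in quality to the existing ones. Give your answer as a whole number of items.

44

n = 0.450(1 − 0.337) / [0.337(1 − 0.450)]
  = 0.298350 / 0.185350 = 1.6097
So the test needs 1.6097 × 27 ≈ 43.46 items; rounding up, 44.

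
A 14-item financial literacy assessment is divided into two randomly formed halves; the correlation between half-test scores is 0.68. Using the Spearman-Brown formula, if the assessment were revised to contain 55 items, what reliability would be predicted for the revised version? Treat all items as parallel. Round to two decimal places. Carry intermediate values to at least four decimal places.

0.94

Spearman-Brown correction (n = 2): r_full = 2·0.68/(1 + 0.68) = 0.8095
Length factor from 14 to 55 items: n = 55/14 = 3.9286
r_new = n·r_full / (1 + (n − 1)·r_full) = 3.1802 / 3.3707 ≈ 0.9435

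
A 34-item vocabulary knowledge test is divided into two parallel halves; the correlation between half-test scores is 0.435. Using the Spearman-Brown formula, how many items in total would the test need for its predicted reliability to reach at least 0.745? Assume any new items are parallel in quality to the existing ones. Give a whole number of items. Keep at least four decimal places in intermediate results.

65

Corrected full-test reliability: r_full = 2 × 0.435 / (1 + 0.435) ≈ 0.6063
n = r_tgt(1 − r_full) / [r_full(1 − r_tgt)] = 0.745 × 0.3937 / (0.6063 × 0.255) ≈ 1.8971
Items = 1.8971 × 34 ≈ 64.50 → 65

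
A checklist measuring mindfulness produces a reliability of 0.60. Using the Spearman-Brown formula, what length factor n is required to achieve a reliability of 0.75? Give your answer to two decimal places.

Rearranging the Spearman-Brown formula for n,
n = r*(1 − r) / [ r (1 − r*) ]
n = 0.75(1 − 0.60) / [0.60(1 − 0.75)]
n = 0.3000 / 0.1500 ≈ 2.0000

2.00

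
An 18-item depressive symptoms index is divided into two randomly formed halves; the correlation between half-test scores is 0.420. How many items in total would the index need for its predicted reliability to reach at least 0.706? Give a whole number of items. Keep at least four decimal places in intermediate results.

30

r_full = 2(0.420)/(1 + 0.420) = 0.5915
n = r_tgt(1 − r_full) / [r_full(1 − r_tgt)] = 0.706 × 0.4085 / (0.5915 × 0.294) ≈ 1.6584
Items = 1.6584 × 18 ≈ 29.85 → 30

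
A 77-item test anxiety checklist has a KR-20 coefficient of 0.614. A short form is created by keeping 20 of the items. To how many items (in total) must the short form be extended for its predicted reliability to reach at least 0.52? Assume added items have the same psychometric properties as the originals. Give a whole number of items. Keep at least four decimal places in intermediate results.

Short-form reliability: n = 20/77 = 0.2597; r_20 = n·r/(1+(n−1)r) ≈ 0.2923
Then solve for n' with r_old = 0.2923, r_target = 0.52: n' = 0.52(1 − 0.2923)/[0.2923(1 − 0.52)] = 2.6229
Total items = 2.6229 × 20 = 52.46, rounded up to 53.

53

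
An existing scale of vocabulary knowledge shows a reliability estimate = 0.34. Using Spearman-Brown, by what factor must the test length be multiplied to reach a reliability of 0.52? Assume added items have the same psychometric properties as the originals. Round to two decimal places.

2.10

Invert Spearman-Brown to solve for n:
n = r*(1 − r) / [ r (1 − r*) ]
n = [0.52 × 0.66] / [0.34 × 0.48]
  = 0.3432 / 0.1632 = 2.1029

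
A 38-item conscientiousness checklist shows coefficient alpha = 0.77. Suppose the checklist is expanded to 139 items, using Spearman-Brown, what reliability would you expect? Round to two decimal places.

0.92

n = 139/38 = 3.6579
By Spearman-Brown, r_new = n r / (1 + (n − 1) r).
r_new = (3.6579 × 0.77) / (1 + (3.6579 − 1) × 0.77)
     = 2.8166 / 3.0466 = 0.9245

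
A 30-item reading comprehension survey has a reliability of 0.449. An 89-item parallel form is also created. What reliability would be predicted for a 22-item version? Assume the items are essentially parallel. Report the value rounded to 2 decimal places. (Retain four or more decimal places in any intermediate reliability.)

0.37

The 89-item form is not needed; work directly from the 30-item form with n = 22/30 = 0.7333.
r_{22} = n·r / (1 + (n − 1)·r) = 0.3293 / 0.8803 ≈ 0.3741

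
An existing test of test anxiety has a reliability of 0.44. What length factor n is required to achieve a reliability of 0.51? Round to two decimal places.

1.32

Rearranging the Spearman-Brown formula for n,
n = r*(1 − r) / [ r (1 − r*) ]
n = [0.51 × 0.56] / [0.44 × 0.49]
  = 0.2856 / 0.2156 = 1.3247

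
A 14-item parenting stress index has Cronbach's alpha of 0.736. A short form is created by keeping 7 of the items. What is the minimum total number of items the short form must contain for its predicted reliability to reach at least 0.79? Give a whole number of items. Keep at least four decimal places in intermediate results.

Short-form reliability: n = 7/14 = 0.5000; r_7 = n·r/(1+(n−1)r) ≈ 0.5823
Length factor from the short form to reach 0.79: n' = 0.79(1 − 0.5823) / [0.5823(1 − 0.79)] ≈ 2.6985
Items = 2.6985 × 7 ≈ 18.89 → 19

19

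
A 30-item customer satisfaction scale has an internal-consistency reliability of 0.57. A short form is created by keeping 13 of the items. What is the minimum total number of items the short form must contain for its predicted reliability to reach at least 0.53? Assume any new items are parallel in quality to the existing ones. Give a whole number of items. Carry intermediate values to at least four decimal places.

26

First, r for the 13-item form: n = 13/30 = 0.4333, so r_13 = 0.4333·0.57/(1 + (0.4333 − 1)·0.57) = 0.3648
Length factor from the short form to reach 0.53: n' = 0.53(1 − 0.3648) / [0.3648(1 − 0.53)] ≈ 1.9635
Items = 1.9635 × 13 ≈ 25.53 → 26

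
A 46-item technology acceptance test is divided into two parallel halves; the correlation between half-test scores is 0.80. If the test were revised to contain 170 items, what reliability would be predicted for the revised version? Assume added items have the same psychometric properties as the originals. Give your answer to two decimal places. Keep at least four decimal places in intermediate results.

First correct the split-half correlation to full-test reliability: r_full = 2 × 0.80 / (1 + 0.80) ≈ 0.8889
Then adjust to 170 items: n = 170/46 = 3.6957
r_new = n·r_full / (1 + (n − 1)·r_full) = 3.2851 / 3.3962 ≈ 0.9673

0.97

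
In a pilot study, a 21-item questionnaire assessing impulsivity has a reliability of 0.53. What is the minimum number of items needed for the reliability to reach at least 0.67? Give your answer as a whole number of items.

38

Rearranging the Spearman-Brown formula for n,
n = r*(1 − r) / [ r (1 − r*) ]
n = 0.67(1 − 0.53) / [0.53(1 − 0.67)]
n = 0.3149 / 0.1749 ≈ 1.8005
So the test needs 1.8005 × 21 ≈ 37.81 items; rounding up, 38.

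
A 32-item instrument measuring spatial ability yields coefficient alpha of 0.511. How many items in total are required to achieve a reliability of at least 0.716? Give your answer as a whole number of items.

n = [0.716 × 0.489] / [0.511 × 0.284]
  = 0.350124 / 0.145124 = 2.4126
So the test needs 2.4126 × 32 ≈ 77.20 items; rounding up, 78.

78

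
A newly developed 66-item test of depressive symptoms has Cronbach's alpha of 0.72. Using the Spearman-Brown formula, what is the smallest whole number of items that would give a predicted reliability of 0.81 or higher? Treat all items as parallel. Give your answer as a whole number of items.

110

Invert Spearman-Brown to solve for n:
n = r_target (1 − r_old) / [ r_old (1 − r_target) ]
n = 0.81 × (1 − 0.72) / [ 0.72 × (1 − 0.81) ]
  = 0.2268 / 0.1368 = 1.6579
Items needed = n × 66 = 1.6579 × 66 ≈ 109.42 → round up to 110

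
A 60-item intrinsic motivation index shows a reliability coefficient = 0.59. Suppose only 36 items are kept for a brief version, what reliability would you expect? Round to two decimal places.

Length ratio n = 36/60 = 0.6
r_new = 0.6·0.59 / [1 + (0.6 − 1)·0.59]
r_new = 0.3540 / 0.7640 ≈ 0.4634

0.46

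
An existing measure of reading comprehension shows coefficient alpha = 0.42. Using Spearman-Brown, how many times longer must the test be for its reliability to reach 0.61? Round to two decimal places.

2.16

Spearman-Brown solved for the length factor n:
n = r_target (1 − r_old) / [ r_old (1 − r_target) ]
n = 0.61(1 − 0.42) / [0.42(1 − 0.61)]
n = 0.3538 / 0.1638 ≈ 2.1600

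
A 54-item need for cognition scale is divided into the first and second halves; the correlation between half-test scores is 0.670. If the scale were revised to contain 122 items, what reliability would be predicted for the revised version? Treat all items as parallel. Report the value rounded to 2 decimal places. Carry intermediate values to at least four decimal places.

0.90

Full-test reliability from the split-half r: r_full = 2(0.670)/(1 + 0.670) = 0.8024
Length factor from 54 to 122 items: n = 122/54 = 2.2593
r_new = n·r_full / (1 + (n − 1)·r_full) = 1.8129 / 2.0105 ≈ 0.9017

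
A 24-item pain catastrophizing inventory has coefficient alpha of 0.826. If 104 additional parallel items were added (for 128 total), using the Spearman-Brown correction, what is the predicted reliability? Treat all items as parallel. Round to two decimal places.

n = 128/24 = 5.3333
r_new = (5.3333 × 0.826) / (1 + (5.3333 − 1) × 0.826)
r_new = 4.4053 / 4.5793 ≈ 0.9620

0.96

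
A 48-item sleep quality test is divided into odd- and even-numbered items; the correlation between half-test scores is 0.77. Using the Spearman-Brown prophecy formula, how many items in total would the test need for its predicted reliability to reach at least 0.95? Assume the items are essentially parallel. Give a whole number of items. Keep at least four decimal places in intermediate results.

137

r_full = 2(0.77)/(1 + 0.77) = 0.8701
Solve Spearman-Brown for n: n = 0.95(1 − 0.8701) / [0.8701(1 − 0.95)] = 2.8366
Required items = 2.8366 × 48 = 136.16, so 137 items.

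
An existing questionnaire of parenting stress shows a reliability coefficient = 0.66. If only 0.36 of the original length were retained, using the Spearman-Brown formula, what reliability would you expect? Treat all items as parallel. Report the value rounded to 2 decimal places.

Spearman-Brown: r_new = n·r / (1 + (n − 1)·r)
r_new = (0.36 × 0.66) / (1 + (0.36 − 1) × 0.66)
r_new = 0.2376 / 0.5776 ≈ 0.4114

0.41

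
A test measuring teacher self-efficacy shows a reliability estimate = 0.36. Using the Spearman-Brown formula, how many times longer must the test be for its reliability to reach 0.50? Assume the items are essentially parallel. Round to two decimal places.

n = [0.50 × 0.64] / [0.36 × 0.50]
  = 0.3200 / 0.1800 = 1.7778

1.78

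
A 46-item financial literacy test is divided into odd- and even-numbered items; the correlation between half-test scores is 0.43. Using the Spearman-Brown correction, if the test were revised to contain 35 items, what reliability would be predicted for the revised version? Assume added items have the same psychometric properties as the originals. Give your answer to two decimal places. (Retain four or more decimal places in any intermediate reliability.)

Full-test reliability from the split-half r: r_full = 2(0.43)/(1 + 0.43) = 0.6014
Then adjust to 35 items: n = 35/46 = 0.7609
r_new = n·r_full / (1 + (n − 1)·r_full) = 0.4576 / 0.8562 ≈ 0.5345

0.53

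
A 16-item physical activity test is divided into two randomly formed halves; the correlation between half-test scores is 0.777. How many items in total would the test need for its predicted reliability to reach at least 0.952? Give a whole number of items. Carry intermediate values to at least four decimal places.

46

Corrected full-test reliability: r_full = 2 × 0.777 / (1 + 0.777) ≈ 0.8745
Solve Spearman-Brown for n: n = 0.952(1 − 0.8745) / [0.8745(1 − 0.952)] = 2.8463
Required items = 2.8463 × 16 = 45.54, so 46 items.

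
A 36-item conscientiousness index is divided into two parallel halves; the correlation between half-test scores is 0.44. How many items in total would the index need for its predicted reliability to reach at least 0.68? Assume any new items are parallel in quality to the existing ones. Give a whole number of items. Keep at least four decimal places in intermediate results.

49

r_full = 2(0.44)/(1 + 0.44) = 0.6111
n = r_tgt(1 − r_full) / [r_full(1 − r_tgt)] = 0.68 × 0.3889 / (0.6111 × 0.32) ≈ 1.3523
Items = 1.3523 × 36 ≈ 48.68 → 49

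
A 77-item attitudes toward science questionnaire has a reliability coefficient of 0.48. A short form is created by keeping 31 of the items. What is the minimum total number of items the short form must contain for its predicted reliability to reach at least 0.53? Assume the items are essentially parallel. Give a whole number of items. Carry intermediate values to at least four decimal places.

95

First, r for the 31-item form: n = 31/77 = 0.4026, so r_31 = 0.4026·0.48/(1 + (0.4026 − 1)·0.48) = 0.2709
Then solve for n' with r_old = 0.2709, r_target = 0.53: n' = 0.53(1 − 0.2709)/[0.2709(1 − 0.53)] = 3.0350
Total items = 3.0350 × 31 = 94.09, rounded up to 95.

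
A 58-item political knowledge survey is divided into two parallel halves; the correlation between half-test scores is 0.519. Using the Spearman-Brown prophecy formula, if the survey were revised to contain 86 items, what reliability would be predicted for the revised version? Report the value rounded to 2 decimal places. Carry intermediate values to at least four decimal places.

First correct the split-half correlation to full-test reliability: r_full = 2 × 0.519 / (1 + 0.519) ≈ 0.6833
Then adjust to 86 items: n = 86/58 = 1.4828
r_new = n·r_full / (1 + (n − 1)·r_full) = 1.0132 / 1.3299 ≈ 0.7619

0.76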